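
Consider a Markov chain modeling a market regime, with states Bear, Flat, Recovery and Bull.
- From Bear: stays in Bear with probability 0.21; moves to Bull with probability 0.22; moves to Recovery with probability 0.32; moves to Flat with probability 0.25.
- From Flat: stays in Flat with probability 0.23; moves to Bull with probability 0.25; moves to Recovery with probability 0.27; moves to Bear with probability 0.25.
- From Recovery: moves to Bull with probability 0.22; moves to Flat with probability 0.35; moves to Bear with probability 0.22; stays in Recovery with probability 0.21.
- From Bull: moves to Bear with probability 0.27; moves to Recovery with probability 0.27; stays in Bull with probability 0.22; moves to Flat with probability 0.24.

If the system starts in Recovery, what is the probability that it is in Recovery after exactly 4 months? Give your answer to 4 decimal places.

Propagate the distribution vector 4 months from Recovery.
After 0 months: (0.0000, 0.0000, 1.0000, 0.0000)
After 1 month: (0.2200, 0.3500, 0.2100, 0.2200)
After 2 months: (0.2393, 0.2618, 0.2684, 0.2305)
After 3 months: (0.2370, 0.2693, 0.2659, 0.2279)
After 4 months: (0.2371, 0.2689, 0.2659, 0.2281)
P(in Recovery after 4 months) = 0.2659

0.2659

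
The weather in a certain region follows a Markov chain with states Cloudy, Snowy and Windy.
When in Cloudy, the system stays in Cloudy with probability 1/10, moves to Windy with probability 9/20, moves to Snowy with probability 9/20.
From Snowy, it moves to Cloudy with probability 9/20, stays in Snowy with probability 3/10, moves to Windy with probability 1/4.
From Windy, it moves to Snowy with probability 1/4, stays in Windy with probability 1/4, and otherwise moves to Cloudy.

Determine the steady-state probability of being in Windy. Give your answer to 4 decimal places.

Let the stationary distribution be π with π = πP and π_1 + π_2 + π_3 = 1.
π_1 = 0.1·π_1 + 0.45·π_2 + 0.5·π_3
π_2 = 0.45·π_1 + 0.3·π_2 + 0.25·π_3
Solving with the normalization constraint gives π = (0.3451, 0.3358, 0.3190).
So the stationary probability of Windy is 0.3190.

0.3190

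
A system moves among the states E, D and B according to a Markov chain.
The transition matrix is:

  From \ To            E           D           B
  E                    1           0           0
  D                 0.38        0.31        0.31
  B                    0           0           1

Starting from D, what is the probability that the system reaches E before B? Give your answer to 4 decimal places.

Let h(s) be the probability of absorption at E starting from transient state s. Then h(E) = 1 and h(B) = 0. By first-step analysis:
h(D) = 0.38·1 + 0.31·h(D) + 0.31·0
Solving: h(D) = 0.5507.
Starting from D, the probability is 0.5507.

0.5507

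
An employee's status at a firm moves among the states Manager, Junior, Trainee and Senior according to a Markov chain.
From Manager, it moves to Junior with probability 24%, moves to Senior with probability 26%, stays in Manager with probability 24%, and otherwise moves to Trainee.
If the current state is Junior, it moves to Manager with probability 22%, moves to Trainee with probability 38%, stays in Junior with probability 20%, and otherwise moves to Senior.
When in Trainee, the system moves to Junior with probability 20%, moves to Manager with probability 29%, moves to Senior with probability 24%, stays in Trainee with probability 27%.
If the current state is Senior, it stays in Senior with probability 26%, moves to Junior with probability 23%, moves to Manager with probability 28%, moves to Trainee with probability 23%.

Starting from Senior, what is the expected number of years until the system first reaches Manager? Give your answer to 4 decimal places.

Let t(s) be the expected number of years to first reach Manager from state s, with t(Manager) = 0. Conditioning on the first year:
t(Junior) = 1 + 0.2·t(Junior) + 0.38·t(Trainee) + 0.2·t(Senior)
t(Trainee) = 1 + 0.2·t(Junior) + 0.27·t(Trainee) + 0.24·t(Senior)
t(Senior) = 1 + 0.23·t(Junior) + 0.23·t(Trainee) + 0.26·t(Senior)
Solving: t(Junior) = 3.9156, t(Trainee) = 3.6611, t(Senior) = 3.7063.
Expected years from Senior to Manager: 3.7063.

3.7063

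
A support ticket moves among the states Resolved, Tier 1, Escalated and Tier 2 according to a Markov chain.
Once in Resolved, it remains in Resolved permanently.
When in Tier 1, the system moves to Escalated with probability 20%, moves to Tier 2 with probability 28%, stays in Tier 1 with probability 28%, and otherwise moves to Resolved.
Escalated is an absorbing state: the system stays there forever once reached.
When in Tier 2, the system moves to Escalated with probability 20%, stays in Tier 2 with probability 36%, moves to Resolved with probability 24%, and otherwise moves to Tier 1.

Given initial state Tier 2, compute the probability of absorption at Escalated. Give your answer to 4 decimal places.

Let h(s) be the probability of absorption at Escalated starting from transient state s. Then h(Escalated) = 1 and h(Resolved) = 0. By first-step analysis:
h(Tier 1) = 0.24·0 + 0.28·h(Tier 1) + 0.2·1 + 0.28·h(Tier 2)
h(Tier 2) = 0.24·0 + 0.2·h(Tier 1) + 0.2·1 + 0.36·h(Tier 2)
Solving: h(Tier 1) = 0.4545, h(Tier 2) = 0.4545.
Starting from Tier 2, the probability is 0.4545.

0.4545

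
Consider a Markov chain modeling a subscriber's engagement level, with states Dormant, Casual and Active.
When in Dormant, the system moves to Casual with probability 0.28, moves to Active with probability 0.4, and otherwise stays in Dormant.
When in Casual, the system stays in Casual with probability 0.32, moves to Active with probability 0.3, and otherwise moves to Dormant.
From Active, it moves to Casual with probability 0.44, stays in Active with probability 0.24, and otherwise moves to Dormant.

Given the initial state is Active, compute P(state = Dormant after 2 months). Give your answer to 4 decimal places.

0.3464

Sum over the intermediate state after 1 month:
P = P(Active→Dormant)·P(Dormant→Dormant) + P(Active→Casual)·P(Casual→Dormant) + P(Active→Active)·P(Active→Dormant)
  = 0.32×0.32 + 0.44×0.38 + 0.24×0.32
  = 0.1024 + 0.1672 + 0.0768 = 0.3464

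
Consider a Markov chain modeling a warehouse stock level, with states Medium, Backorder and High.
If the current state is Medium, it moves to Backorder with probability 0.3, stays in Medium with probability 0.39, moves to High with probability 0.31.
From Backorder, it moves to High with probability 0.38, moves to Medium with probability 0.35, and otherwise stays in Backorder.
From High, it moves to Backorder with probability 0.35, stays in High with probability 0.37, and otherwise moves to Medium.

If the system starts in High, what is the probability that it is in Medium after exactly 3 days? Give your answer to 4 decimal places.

0.3384

Propagate the distribution vector 3 days from High.
After 0 days: (0.0000, 0.0000, 1.0000)
After 1 day: (0.2800, 0.3500, 0.3700)
After 2 days: (0.3353, 0.3080, 0.3567)
After 3 days: (0.3384, 0.3086, 0.3530)
P(in Medium after 3 days) = 0.3384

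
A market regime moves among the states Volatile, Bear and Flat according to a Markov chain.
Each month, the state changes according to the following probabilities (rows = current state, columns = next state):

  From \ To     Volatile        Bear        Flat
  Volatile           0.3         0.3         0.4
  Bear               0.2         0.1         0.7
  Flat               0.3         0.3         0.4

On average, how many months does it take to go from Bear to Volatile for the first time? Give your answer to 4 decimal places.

Let t(s) be the expected number of months to first reach Volatile from state s, with t(Volatile) = 0. Conditioning on the first month:
t(Bear) = 1 + 0.1·t(Bear) + 0.7·t(Flat)
t(Flat) = 1 + 0.3·t(Bear) + 0.4·t(Flat)
Solving: t(Bear) = 3.9394, t(Flat) = 3.6364.
Expected months from Bear to Volatile: 3.9394.

3.9394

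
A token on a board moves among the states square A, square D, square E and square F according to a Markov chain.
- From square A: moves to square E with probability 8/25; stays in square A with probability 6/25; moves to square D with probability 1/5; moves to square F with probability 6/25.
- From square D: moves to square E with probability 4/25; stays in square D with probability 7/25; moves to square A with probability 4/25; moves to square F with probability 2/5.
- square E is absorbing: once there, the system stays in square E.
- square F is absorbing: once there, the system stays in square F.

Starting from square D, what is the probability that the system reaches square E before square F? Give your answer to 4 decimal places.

Let h(s) be the probability of absorption at square E starting from transient state s. Then h(square E) = 1 and h(square F) = 0. By first-step analysis:
h(square A) = 0.24·h(square A) + 0.2·h(square D) + 0.32·1 + 0.24·0
h(square D) = 0.16·h(square A) + 0.28·h(square D) + 0.16·1 + 0.4·0
Solving: h(square A) = 0.5093, h(square D) = 0.3354.
Starting from square D, the probability is 0.3354.

0.3354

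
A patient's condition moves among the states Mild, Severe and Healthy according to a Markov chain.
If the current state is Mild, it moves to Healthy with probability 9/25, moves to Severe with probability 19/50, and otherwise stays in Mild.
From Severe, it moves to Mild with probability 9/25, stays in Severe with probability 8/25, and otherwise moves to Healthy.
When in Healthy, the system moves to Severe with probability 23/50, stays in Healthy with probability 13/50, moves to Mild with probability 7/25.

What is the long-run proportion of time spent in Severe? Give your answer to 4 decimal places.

0.3821

Let the stationary distribution be π with π = πP and π_1 + π_2 + π_3 = 1.
π_1 = 0.26·π_1 + 0.36·π_2 + 0.28·π_3
π_2 = 0.38·π_1 + 0.32·π_2 + 0.46·π_3
Solving with the normalization constraint gives π = (0.3045, 0.3821, 0.3134).
So the stationary probability of Severe is 0.3821.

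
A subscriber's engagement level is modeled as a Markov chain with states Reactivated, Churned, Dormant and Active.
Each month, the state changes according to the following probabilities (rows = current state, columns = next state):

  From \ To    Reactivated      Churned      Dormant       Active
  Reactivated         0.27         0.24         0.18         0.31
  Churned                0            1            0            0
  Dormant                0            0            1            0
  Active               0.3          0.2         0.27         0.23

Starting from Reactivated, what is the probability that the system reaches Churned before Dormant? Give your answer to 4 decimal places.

Let h(s) be the probability of absorption at Churned starting from transient state s. Then h(Churned) = 1 and h(Dormant) = 0. By first-step analysis:
h(Reactivated) = 0.27·h(Reactivated) + 0.24·1 + 0.18·0 + 0.31·h(Active)
h(Active) = 0.3·h(Reactivated) + 0.2·1 + 0.27·0 + 0.23·h(Active)
Solving: h(Reactivated) = 0.5261, h(Active) = 0.4647.
Starting from Reactivated, the probability is 0.5261.

0.5261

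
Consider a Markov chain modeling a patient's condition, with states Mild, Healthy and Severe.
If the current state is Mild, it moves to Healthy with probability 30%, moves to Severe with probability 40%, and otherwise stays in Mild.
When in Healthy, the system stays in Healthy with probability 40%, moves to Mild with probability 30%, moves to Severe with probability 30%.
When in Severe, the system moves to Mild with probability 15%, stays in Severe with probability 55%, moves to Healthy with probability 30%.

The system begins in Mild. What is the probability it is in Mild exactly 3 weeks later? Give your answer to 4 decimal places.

Propagate the distribution vector 3 weeks from Mild.
After 0 weeks: (1.0000, 0.0000, 0.0000)
After 1 week: (0.3000, 0.3000, 0.4000)
After 2 weeks: (0.2400, 0.3300, 0.4300)
After 3 weeks: (0.2355, 0.3330, 0.4315)
P(in Mild after 3 weeks) = 0.2355

0.2355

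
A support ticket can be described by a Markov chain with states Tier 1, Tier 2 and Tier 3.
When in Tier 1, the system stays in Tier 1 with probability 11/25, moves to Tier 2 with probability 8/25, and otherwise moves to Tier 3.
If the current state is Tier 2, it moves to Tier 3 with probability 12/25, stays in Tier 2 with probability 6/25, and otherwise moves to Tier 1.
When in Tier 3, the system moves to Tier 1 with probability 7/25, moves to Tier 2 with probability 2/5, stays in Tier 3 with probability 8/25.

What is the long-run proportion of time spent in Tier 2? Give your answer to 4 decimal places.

0.3218

Let the stationary distribution be π with π = πP and π_1 + π_2 + π_3 = 1.
π_1 = 0.44·π_1 + 0.28·π_2 + 0.28·π_3
π_2 = 0.32·π_1 + 0.24·π_2 + 0.4·π_3
Solving with the normalization constraint gives π = (0.3333, 0.3218, 0.3448).
So the stationary probability of Tier 2 is 0.3218.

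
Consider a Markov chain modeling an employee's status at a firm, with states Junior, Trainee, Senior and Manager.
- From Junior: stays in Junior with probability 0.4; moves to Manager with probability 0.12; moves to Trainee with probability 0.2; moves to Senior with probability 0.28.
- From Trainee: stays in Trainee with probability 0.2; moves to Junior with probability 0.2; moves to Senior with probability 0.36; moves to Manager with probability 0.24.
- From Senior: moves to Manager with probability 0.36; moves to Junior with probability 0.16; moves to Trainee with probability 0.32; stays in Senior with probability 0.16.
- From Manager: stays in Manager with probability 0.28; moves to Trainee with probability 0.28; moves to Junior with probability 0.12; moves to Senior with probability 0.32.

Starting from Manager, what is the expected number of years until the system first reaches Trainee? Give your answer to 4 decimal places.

3.6199

Let t(s) be the expected number of years to first reach Trainee from state s, with t(Trainee) = 0. Conditioning on the first year:
t(Junior) = 1 + 0.4·t(Junior) + 0.28·t(Senior) + 0.12·t(Manager)
t(Senior) = 1 + 0.16·t(Junior) + 0.16·t(Senior) + 0.36·t(Manager)
t(Manager) = 1 + 0.12·t(Junior) + 0.32·t(Senior) + 0.28·t(Manager)
Solving: t(Junior) = 4.0282, t(Senior) = 3.5091, t(Manager) = 3.6199.
Expected years from Manager to Trainee: 3.6199.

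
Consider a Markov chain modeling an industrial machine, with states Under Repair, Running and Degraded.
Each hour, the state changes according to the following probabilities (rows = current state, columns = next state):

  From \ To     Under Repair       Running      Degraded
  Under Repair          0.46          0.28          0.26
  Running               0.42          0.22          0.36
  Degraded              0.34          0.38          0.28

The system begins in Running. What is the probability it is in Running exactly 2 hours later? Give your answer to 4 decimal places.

Sum over the intermediate state after 1 hour:
P = P(Running→Under Repair)·P(Under Repair→Running) + P(Running→Running)·P(Running→Running) + P(Running→Degraded)·P(Degraded→Running)
  = 0.42×0.28 + 0.22×0.22 + 0.36×0.38
  = 0.1176 + 0.0484 + 0.1368 = 0.3028

0.3028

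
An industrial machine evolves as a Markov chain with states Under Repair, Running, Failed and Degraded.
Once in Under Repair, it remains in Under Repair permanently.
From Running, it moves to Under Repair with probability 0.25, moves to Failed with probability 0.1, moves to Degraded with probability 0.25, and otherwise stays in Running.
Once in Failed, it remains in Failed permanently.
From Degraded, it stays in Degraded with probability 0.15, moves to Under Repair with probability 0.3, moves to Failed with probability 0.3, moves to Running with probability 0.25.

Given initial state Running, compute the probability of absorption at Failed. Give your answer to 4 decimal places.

Let h(s) be the probability of absorption at Failed starting from transient state s. Then h(Failed) = 1 and h(Under Repair) = 0. By first-step analysis:
h(Running) = 0.25·0 + 0.4·h(Running) + 0.1·1 + 0.25·h(Degraded)
h(Degraded) = 0.3·0 + 0.25·h(Running) + 0.3·1 + 0.15·h(Degraded)
Solving: h(Running) = 0.3575, h(Degraded) = 0.4581.
Starting from Running, the probability is 0.3575.

0.3575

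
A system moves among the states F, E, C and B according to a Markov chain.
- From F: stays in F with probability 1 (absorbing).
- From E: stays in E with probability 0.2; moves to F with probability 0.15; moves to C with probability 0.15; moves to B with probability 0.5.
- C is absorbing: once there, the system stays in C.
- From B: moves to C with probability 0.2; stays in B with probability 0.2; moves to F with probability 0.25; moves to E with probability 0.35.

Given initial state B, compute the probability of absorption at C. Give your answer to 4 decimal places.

0.4570

Let h(s) be the probability of absorption at C starting from transient state s. Then h(C) = 1 and h(F) = 0. By first-step analysis:
h(E) = 0.15·0 + 0.2·h(E) + 0.15·1 + 0.5·h(B)
h(B) = 0.25·0 + 0.35·h(E) + 0.2·1 + 0.2·h(B)
Solving: h(E) = 0.4731, h(B) = 0.4570.
Starting from B, the probability is 0.4570.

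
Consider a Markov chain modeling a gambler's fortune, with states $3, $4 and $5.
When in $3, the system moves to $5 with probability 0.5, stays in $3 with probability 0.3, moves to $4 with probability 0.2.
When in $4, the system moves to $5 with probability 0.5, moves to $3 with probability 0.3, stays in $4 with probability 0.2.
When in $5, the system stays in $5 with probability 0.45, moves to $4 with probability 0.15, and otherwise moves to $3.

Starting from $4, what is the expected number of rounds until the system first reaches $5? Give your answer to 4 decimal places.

2.0000

Let t(s) be the expected number of rounds to first reach $5 from state s, with t($5) = 0. Conditioning on the first round:
t($3) = 1 + 0.3·t($3) + 0.2·t($4)
t($4) = 1 + 0.3·t($3) + 0.2·t($4)
Solving: t($3) = 2.0000, t($4) = 2.0000.
Expected rounds from $4 to $5: 2.0000.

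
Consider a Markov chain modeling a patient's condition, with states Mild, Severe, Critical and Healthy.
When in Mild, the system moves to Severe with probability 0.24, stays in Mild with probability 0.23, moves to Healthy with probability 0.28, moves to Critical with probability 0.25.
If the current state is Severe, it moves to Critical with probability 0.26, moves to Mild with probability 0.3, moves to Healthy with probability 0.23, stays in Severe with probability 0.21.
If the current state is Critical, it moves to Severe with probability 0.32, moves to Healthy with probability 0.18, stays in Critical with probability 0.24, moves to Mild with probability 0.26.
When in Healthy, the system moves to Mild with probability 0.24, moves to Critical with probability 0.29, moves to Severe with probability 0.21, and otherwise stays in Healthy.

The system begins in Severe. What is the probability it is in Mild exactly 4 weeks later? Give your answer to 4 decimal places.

0.2574

Propagate the distribution vector 4 weeks from Severe.
After 0 weeks: (0.0000, 1.0000, 0.0000, 0.0000)
After 1 week: (0.3000, 0.2100, 0.2600, 0.2300)
After 2 weeks: (0.2548, 0.2476, 0.2587, 0.2389)
After 3 weeks: (0.2575, 0.2461, 0.2594, 0.2370)
After 4 weeks: (0.2574, 0.2463, 0.2593, 0.2370)
P(in Mild after 4 weeks) = 0.2574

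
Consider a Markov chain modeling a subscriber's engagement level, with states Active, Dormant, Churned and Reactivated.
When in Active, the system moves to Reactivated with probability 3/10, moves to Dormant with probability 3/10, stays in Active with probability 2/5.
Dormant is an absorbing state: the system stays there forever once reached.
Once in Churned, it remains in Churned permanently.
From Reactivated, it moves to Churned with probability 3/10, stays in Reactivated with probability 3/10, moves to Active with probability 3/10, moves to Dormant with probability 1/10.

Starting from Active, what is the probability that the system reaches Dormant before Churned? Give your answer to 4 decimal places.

0.7273

Let h(s) be the probability of absorption at Dormant starting from transient state s. Then h(Dormant) = 1 and h(Churned) = 0. By first-step analysis:
h(Active) = 0.4·h(Active) + 0.3·1 + 0.3·h(Reactivated)
h(Reactivated) = 0.3·h(Active) + 0.1·1 + 0.3·0 + 0.3·h(Reactivated)
Solving: h(Active) = 0.7273, h(Reactivated) = 0.4545.
Starting from Active, the probability is 0.7273.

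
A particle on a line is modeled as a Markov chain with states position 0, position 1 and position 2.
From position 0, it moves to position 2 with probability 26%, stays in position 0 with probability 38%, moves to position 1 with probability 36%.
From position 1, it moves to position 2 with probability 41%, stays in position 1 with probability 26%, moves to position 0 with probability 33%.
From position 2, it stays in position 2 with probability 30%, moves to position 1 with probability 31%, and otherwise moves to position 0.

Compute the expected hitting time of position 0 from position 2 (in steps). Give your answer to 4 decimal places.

Let t(s) be the expected number of steps to first reach position 0 from state s, with t(position 0) = 0. Conditioning on the first step:
t(position 1) = 1 + 0.26·t(position 1) + 0.41·t(position 2)
t(position 2) = 1 + 0.31·t(position 1) + 0.3·t(position 2)
Solving: t(position 1) = 2.8396, t(position 2) = 2.6861.
Expected steps from position 2 to position 0: 2.6861.

2.6861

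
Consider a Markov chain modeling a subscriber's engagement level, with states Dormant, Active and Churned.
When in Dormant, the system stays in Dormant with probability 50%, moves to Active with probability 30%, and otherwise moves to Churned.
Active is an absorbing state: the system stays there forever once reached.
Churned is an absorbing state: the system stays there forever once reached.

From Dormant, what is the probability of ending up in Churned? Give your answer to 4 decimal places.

Let h(s) be the probability of absorption at Churned starting from transient state s. Then h(Churned) = 1 and h(Active) = 0. By first-step analysis:
h(Dormant) = 0.5·h(Dormant) + 0.3·0 + 0.2·1
Solving: h(Dormant) = 0.4000.
Starting from Dormant, the probability is 0.4000.

0.4000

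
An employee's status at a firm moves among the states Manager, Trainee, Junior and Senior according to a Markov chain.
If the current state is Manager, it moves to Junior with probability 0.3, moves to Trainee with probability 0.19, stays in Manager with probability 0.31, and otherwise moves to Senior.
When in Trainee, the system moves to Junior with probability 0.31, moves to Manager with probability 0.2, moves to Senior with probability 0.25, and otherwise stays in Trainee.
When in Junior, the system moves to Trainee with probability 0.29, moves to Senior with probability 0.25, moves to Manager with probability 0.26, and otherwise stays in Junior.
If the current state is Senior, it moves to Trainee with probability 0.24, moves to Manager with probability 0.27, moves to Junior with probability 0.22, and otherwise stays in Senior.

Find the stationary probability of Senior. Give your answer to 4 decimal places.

0.2418

Let the stationary distribution be π with π = πP and π_1 + π_2 + π_3 + π_4 = 1.
π_1 = 0.31·π_1 + 0.2·π_2 + 0.26·π_3 + 0.27·π_4
π_2 = 0.19·π_1 + 0.24·π_2 + 0.29·π_3 + 0.24·π_4
π_3 = 0.3·π_1 + 0.31·π_2 + 0.2·π_3 + 0.22·π_4
Solving with the normalization constraint gives π = (0.2611, 0.2398, 0.2573, 0.2418).
So the stationary probability of Senior is 0.2418.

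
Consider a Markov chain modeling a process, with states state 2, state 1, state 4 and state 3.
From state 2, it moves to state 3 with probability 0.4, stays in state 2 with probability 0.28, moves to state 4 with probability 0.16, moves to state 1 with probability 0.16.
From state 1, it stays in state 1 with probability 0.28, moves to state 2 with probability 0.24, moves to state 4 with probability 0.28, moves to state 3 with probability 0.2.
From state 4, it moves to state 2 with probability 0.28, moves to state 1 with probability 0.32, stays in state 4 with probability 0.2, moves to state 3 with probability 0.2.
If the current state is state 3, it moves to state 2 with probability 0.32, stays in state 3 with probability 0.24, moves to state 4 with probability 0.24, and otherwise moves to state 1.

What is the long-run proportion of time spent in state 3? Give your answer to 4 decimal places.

Let the stationary distribution be π with π = πP and π_1 + π_2 + π_3 + π_4 = 1.
π_1 = 0.28·π_1 + 0.24·π_2 + 0.28·π_3 + 0.32·π_4
π_2 = 0.16·π_1 + 0.28·π_2 + 0.32·π_3 + 0.2·π_4
π_3 = 0.16·π_1 + 0.28·π_2 + 0.2·π_3 + 0.24·π_4
Solving with the normalization constraint gives π = (0.2813, 0.2336, 0.2181, 0.2669).
So the stationary probability of state 3 is 0.2669.

0.2669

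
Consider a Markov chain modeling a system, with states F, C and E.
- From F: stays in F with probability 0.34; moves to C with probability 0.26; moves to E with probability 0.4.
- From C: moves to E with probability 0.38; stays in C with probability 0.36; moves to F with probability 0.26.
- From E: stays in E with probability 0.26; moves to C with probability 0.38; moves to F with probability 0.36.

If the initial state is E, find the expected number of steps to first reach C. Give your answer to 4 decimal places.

Let t(s) be the expected number of steps to first reach C from state s, with t(C) = 0. Conditioning on the first step:
t(F) = 1 + 0.34·t(F) + 0.4·t(E)
t(E) = 1 + 0.36·t(F) + 0.26·t(E)
Solving: t(F) = 3.3101, t(E) = 2.9617.
Expected steps from E to C: 2.9617.

2.9617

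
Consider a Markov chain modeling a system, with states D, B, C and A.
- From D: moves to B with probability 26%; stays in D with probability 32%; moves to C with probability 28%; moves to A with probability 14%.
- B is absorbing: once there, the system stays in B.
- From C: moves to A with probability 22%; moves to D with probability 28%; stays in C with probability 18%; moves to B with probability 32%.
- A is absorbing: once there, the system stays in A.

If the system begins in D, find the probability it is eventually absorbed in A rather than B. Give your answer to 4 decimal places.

Let h(s) be the probability of absorption at A starting from transient state s. Then h(A) = 1 and h(B) = 0. By first-step analysis:
h(D) = 0.32·h(D) + 0.26·0 + 0.28·h(C) + 0.14·1
h(C) = 0.28·h(D) + 0.32·0 + 0.18·h(C) + 0.22·1
Solving: h(D) = 0.3681, h(C) = 0.3940.
Starting from D, the probability is 0.3681.

0.3681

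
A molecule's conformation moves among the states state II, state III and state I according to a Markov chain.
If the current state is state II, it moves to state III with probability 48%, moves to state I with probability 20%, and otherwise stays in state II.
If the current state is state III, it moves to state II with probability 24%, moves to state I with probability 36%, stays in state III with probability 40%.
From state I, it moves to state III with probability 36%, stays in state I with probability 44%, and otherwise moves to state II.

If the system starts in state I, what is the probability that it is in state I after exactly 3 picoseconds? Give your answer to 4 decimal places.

Propagate the distribution vector 3 picoseconds from state I.
After 0 picoseconds: (0.0000, 0.0000, 1.0000)
After 1 picosecond: (0.2000, 0.3600, 0.4400)
After 2 picoseconds: (0.2384, 0.3984, 0.3632)
After 3 picoseconds: (0.2445, 0.4045, 0.3509)
P(in state I after 3 picoseconds) = 0.3509

0.3509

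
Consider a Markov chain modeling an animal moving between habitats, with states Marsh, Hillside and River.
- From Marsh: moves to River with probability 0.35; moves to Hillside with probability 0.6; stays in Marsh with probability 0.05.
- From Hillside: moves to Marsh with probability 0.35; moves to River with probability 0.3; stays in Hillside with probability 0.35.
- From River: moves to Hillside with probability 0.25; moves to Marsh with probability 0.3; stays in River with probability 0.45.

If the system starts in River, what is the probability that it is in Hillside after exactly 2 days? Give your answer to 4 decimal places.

Sum over the intermediate state after 1 day:
P = P(River→Marsh)·P(Marsh→Hillside) + P(River→Hillside)·P(Hillside→Hillside) + P(River→River)·P(River→Hillside)
  = 0.3×0.6 + 0.25×0.35 + 0.45×0.25
  = 0.1800 + 0.0875 + 0.1125 = 0.3800

0.3800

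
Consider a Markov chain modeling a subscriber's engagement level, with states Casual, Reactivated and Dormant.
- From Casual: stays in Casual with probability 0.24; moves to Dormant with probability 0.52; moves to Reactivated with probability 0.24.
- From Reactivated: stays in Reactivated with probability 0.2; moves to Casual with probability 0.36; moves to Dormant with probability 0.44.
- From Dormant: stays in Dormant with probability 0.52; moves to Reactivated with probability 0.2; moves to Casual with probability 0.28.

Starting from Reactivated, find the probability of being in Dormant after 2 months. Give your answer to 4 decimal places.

0.5040

Sum over the intermediate state after 1 month:
P = P(Reactivated→Casual)·P(Casual→Dormant) + P(Reactivated→Reactivated)·P(Reactivated→Dormant) + P(Reactivated→Dormant)·P(Dormant→Dormant)
  = 0.36×0.52 + 0.2×0.44 + 0.44×0.52
  = 0.1872 + 0.0880 + 0.2288 = 0.5040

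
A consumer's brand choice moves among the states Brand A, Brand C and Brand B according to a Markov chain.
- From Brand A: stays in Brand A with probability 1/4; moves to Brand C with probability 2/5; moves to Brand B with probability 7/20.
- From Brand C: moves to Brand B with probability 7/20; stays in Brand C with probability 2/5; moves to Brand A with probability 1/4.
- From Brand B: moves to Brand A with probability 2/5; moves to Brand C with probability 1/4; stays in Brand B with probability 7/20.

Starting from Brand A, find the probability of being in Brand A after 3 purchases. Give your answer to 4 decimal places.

0.3025

Propagate the distribution vector 3 purchases from Brand A.
After 0 purchases: (1.0000, 0.0000, 0.0000)
After 1 purchase: (0.2500, 0.4000, 0.3500)
After 2 purchases: (0.3025, 0.3475, 0.3500)
After 3 purchases: (0.3025, 0.3475, 0.3500)
P(in Brand A after 3 purchases) = 0.3025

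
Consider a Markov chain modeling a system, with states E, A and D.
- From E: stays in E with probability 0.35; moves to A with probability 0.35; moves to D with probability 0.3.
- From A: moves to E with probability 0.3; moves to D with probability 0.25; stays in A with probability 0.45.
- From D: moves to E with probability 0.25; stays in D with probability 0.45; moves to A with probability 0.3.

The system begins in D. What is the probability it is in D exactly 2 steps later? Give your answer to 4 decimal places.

Sum over the intermediate state after 1 step:
P = P(D→E)·P(E→D) + P(D→A)·P(A→D) + P(D→D)·P(D→D)
  = 0.25×0.3 + 0.3×0.25 + 0.45×0.45
  = 0.0750 + 0.0750 + 0.2025 = 0.3525

0.3525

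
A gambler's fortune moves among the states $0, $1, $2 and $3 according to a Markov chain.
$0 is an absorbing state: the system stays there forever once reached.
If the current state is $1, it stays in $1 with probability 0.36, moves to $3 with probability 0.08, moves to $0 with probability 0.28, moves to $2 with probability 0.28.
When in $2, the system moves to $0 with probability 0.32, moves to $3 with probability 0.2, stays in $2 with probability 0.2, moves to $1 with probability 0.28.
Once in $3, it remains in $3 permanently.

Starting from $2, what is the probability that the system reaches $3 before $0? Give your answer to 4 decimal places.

Let h(s) be the probability of absorption at $3 starting from transient state s. Then h($3) = 1 and h($0) = 0. By first-step analysis:
h($1) = 0.28·0 + 0.36·h($1) + 0.28·h($2) + 0.08·1
h($2) = 0.32·0 + 0.28·h($1) + 0.2·h($2) + 0.2·1
Solving: h($1) = 0.2768, h($2) = 0.3469.
Starting from $2, the probability is 0.3469.

0.3469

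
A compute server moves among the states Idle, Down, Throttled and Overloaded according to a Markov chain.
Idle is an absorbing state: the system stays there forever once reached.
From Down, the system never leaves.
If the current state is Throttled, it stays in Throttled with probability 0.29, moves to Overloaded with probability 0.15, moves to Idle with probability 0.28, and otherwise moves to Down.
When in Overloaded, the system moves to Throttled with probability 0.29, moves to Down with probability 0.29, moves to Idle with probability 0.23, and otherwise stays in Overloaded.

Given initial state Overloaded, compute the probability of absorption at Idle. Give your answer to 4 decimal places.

Let h(s) be the probability of absorption at Idle starting from transient state s. Then h(Idle) = 1 and h(Down) = 0. By first-step analysis:
h(Throttled) = 0.28·1 + 0.28·0 + 0.29·h(Throttled) + 0.15·h(Overloaded)
h(Overloaded) = 0.23·1 + 0.29·0 + 0.29·h(Throttled) + 0.19·h(Overloaded)
Solving: h(Throttled) = 0.4915, h(Overloaded) = 0.4599.
Starting from Overloaded, the probability is 0.4599.

0.4599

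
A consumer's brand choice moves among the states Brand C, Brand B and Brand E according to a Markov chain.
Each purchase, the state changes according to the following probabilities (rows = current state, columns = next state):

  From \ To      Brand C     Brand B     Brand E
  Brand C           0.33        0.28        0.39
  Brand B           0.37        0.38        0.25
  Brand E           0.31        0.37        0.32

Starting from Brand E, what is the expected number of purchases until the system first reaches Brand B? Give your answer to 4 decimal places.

2.9280

Let t(s) be the expected number of purchases to first reach Brand B from state s, with t(Brand B) = 0. Conditioning on the first purchase:
t(Brand C) = 1 + 0.33·t(Brand C) + 0.39·t(Brand E)
t(Brand E) = 1 + 0.31·t(Brand C) + 0.32·t(Brand E)
Solving: t(Brand C) = 3.1969, t(Brand E) = 2.9280.
Expected purchases from Brand E to Brand B: 2.9280.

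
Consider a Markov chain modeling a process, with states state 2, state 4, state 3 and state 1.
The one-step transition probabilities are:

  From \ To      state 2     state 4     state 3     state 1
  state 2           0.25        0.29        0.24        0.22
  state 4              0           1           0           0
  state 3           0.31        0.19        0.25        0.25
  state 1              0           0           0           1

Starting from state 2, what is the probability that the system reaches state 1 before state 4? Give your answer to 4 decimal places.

0.4610

Let h(s) be the probability of absorption at state 1 starting from transient state s. Then h(state 1) = 1 and h(state 4) = 0. By first-step analysis:
h(state 2) = 0.25·h(state 2) + 0.29·0 + 0.24·h(state 3) + 0.22·1
h(state 3) = 0.31·h(state 2) + 0.19·0 + 0.25·h(state 3) + 0.25·1
Solving: h(state 2) = 0.4610, h(state 3) = 0.5239.
Starting from state 2, the probability is 0.4610.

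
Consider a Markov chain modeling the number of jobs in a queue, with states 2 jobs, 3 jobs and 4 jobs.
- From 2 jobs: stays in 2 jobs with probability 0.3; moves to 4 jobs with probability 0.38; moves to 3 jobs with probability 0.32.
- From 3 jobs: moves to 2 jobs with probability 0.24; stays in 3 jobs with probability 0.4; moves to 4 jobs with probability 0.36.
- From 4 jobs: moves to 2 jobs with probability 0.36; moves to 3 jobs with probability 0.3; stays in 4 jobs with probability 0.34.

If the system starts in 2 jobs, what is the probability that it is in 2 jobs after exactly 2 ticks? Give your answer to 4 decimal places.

Sum over the intermediate state after 1 tick:
P = P(2 jobs→2 jobs)·P(2 jobs→2 jobs) + P(2 jobs→3 jobs)·P(3 jobs→2 jobs) + P(2 jobs→4 jobs)·P(4 jobs→2 jobs)
  = 0.3×0.3 + 0.32×0.24 + 0.38×0.36
  = 0.0900 + 0.0768 + 0.1368 = 0.3036

0.3036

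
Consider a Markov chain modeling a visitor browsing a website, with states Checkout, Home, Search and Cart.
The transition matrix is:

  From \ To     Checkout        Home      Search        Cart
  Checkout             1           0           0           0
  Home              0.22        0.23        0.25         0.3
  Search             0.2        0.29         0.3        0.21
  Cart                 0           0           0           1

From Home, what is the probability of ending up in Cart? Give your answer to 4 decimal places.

Let h(s) be the probability of absorption at Cart starting from transient state s. Then h(Cart) = 1 and h(Checkout) = 0. By first-step analysis:
h(Home) = 0.22·0 + 0.23·h(Home) + 0.25·h(Search) + 0.3·1
h(Search) = 0.2·0 + 0.29·h(Home) + 0.3·h(Search) + 0.21·1
Solving: h(Home) = 0.5627, h(Search) = 0.5331.
Starting from Home, the probability is 0.5627.

0.5627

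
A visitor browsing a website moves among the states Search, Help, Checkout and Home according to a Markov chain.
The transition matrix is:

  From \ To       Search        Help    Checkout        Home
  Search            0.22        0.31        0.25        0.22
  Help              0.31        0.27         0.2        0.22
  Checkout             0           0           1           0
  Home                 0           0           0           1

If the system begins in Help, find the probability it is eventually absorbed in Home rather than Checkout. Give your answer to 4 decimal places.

Let h(s) be the probability of absorption at Home starting from transient state s. Then h(Home) = 1 and h(Checkout) = 0. By first-step analysis:
h(Search) = 0.22·h(Search) + 0.31·h(Help) + 0.25·0 + 0.22·1
h(Help) = 0.31·h(Search) + 0.27·h(Help) + 0.2·0 + 0.22·1
Solving: h(Search) = 0.4834, h(Help) = 0.5067.
Starting from Help, the probability is 0.5067.

0.5067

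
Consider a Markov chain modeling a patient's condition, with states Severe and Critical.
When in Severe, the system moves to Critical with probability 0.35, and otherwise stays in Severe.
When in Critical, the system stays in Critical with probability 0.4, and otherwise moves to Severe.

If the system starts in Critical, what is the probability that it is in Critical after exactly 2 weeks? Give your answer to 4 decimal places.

Sum over the intermediate state after 1 week:
P = P(Critical→Severe)·P(Severe→Critical) + P(Critical→Critical)·P(Critical→Critical)
  = 0.6×0.35 + 0.4×0.4
  = 0.2100 + 0.1600 = 0.3700

0.3700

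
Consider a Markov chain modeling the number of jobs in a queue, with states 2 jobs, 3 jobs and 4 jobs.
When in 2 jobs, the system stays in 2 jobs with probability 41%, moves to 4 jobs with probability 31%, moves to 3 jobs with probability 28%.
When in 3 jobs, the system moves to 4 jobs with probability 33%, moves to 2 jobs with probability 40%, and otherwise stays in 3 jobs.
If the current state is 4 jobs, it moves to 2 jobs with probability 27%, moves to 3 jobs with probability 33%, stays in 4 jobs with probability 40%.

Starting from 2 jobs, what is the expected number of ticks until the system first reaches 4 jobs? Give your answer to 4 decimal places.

3.1691

Let t(s) be the expected number of ticks to first reach 4 jobs from state s, with t(4 jobs) = 0. Conditioning on the first tick:
t(2 jobs) = 1 + 0.41·t(2 jobs) + 0.28·t(3 jobs)
t(3 jobs) = 1 + 0.4·t(2 jobs) + 0.27·t(3 jobs)
Solving: t(2 jobs) = 3.1691, t(3 jobs) = 3.1064.
Expected ticks from 2 jobs to 4 jobs: 3.1691.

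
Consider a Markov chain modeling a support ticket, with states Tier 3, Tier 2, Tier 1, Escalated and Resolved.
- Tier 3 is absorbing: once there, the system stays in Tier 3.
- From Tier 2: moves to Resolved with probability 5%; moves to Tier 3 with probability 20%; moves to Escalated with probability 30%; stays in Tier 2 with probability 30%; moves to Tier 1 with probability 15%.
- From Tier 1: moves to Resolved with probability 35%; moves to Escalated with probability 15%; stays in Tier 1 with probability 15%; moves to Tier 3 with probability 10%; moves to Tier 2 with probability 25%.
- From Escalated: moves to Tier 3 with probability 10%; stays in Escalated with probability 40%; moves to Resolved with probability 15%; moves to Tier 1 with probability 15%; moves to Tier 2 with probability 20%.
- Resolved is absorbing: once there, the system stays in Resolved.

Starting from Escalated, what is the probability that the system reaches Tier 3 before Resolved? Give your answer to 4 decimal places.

0.4395

Let h(s) be the probability of absorption at Tier 3 starting from transient state s. Then h(Tier 3) = 1 and h(Resolved) = 0. By first-step analysis:
h(Tier 2) = 0.2·1 + 0.3·h(Tier 2) + 0.15·h(Tier 1) + 0.3·h(Escalated) + 0.05·0
h(Tier 1) = 0.1·1 + 0.25·h(Tier 2) + 0.15·h(Tier 1) + 0.15·h(Escalated) + 0.35·0
h(Escalated) = 0.1·1 + 0.2·h(Tier 2) + 0.15·h(Tier 1) + 0.4·h(Escalated) + 0.15·0
Solving: h(Tier 2) = 0.5506, h(Tier 1) = 0.3571, h(Escalated) = 0.4395.
Starting from Escalated, the probability is 0.4395.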